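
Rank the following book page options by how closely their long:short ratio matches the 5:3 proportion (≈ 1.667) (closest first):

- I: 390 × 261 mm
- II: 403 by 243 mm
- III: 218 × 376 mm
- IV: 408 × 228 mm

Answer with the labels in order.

I: 390/261 ≈ 1.494 → |1.494 − 1.667| = 0.173
II: 403/243 ≈ 1.658 → |1.658 − 1.667| = 0.009
III: 376/218 ≈ 1.725 → |1.725 − 1.667| = 0.058
IV: 408/228 ≈ 1.789 → |1.789 − 1.667| = 0.122

II, III, IV, I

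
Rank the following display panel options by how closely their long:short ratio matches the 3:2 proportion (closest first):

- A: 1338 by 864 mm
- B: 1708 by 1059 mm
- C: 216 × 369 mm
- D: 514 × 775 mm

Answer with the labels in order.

D, A, B, C

A: 1338/864 ≈ 1.549 → |1.549 − 1.500| = 0.049
B: 1708/1059 ≈ 1.613 → |1.613 − 1.500| = 0.113
C: 369/216 ≈ 1.708 → |1.708 − 1.500| = 0.208
D: 775/514 ≈ 1.508 → |1.508 − 1.500| = 0.008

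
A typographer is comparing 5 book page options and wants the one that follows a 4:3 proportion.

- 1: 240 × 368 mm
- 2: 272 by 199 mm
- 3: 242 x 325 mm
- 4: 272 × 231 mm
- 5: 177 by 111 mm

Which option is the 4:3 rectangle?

Ratios (long/short): 1 ≈ 1.533; 2 ≈ 1.367; 3 ≈ 1.343; 4 ≈ 1.177; 5 ≈ 1.595.
4:3 ≈ 1.333; option 3 is nearest (Δ 0.010).

3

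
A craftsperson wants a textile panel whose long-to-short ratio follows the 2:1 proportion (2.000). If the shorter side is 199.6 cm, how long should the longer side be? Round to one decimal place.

399.2 cm

2:1 = 2.00000.
Longer side = 199.6 × 2.00000 ≈ 399.200 → 399.2 cm.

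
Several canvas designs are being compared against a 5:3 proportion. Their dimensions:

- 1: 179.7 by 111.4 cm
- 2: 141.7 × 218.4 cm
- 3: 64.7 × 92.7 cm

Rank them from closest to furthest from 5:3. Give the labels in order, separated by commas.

1: 179.7/111.4 ≈ 1.613 → |1.613 − 1.667| = 0.054
2: 218.4/141.7 ≈ 1.541 → |1.541 − 1.667| = 0.126
3: 92.7/64.7 ≈ 1.433 → |1.433 − 1.667| = 0.234

1, 2, 3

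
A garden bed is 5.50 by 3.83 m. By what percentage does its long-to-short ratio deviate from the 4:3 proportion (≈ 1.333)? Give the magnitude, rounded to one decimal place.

7.7%

Ratio = 5.50 / 3.83 ≈ 1.4360.
Ideal 4:3 ≈ 1.3333. |1.4360 − 1.3333| / 1.3333 ≈ 7.70% → 7.7%.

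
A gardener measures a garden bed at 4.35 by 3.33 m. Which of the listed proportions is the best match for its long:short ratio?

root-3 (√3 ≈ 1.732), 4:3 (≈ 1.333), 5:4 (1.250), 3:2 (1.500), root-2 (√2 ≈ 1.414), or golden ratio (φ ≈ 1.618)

Ratio = 4.35 / 3.33 ≈ 1.306.
Distances: root-3 1.732 (Δ 0.426); 4:3 1.333 (Δ 0.027); 5:4 1.250 (Δ 0.056); 3:2 1.500 (Δ 0.194); root-2 1.414 (Δ 0.108); golden ratio 1.618 (Δ 0.312).

4:3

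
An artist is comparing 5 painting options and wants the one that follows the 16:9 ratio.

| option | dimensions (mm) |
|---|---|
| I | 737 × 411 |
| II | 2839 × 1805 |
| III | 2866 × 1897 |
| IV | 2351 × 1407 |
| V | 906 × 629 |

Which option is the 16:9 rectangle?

I

Target 16:9 ≈ 1.778.
I: 1.793 (Δ0.015)  II: 1.573 (Δ0.205)  III: 1.511 (Δ0.267)  IV: 1.671 (Δ0.107)  V: 1.440 (Δ0.338)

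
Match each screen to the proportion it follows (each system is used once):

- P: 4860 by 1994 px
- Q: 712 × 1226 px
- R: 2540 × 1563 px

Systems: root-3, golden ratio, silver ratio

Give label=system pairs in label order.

P=silver ratio, Q=root-3, R=golden ratio

P = 4860/1994 ≈ 2.437 → silver ratio (2.414)
Q = 1226/712 ≈ 1.722 → root-3 (1.732)
R = 2540/1563 ≈ 1.625 → golden ratio (1.618)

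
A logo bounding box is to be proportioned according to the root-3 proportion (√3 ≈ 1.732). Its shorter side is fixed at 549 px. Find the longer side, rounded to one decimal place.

950.9 px

root-3 ≈ 1.73205.
Longer side = 549 × 1.73205 ≈ 950.895 → 950.9 px.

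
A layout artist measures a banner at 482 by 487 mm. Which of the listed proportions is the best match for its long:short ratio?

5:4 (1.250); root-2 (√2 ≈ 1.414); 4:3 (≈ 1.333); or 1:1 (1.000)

1:1

Ratio = 487 / 482 ≈ 1.010.
Distances: 5:4 1.250 (Δ 0.240); root-2 1.414 (Δ 0.404); 4:3 1.333 (Δ 0.323); 1:1 1.000 (Δ 0.010).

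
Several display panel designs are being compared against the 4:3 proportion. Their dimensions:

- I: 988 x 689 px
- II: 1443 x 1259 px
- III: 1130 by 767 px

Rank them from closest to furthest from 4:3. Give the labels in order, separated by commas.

I: 988/689 ≈ 1.434 → |1.434 − 1.333| = 0.101
II: 1443/1259 ≈ 1.146 → |1.146 − 1.333| = 0.187
III: 1130/767 ≈ 1.473 → |1.473 − 1.333| = 0.140

I, III, II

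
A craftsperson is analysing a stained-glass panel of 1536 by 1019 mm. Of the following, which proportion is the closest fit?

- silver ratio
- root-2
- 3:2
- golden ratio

3:2

Ratio = 1536 / 1019 ≈ 1.507.
Distances: silver ratio 2.414 (Δ 0.907); root-2 1.414 (Δ 0.093); 3:2 1.500 (Δ 0.007); golden ratio 1.618 (Δ 0.111).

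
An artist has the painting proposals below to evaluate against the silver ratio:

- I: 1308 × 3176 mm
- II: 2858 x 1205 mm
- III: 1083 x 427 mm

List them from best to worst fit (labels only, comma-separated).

I, II, III

Ratios: I = 3176 / 1308 ≈ 2.428; II = 2858 / 1205 ≈ 2.372; III = 1083 / 427 ≈ 2.536.
|Δ from 2.414|: I 0.014; II 0.042; III 0.122.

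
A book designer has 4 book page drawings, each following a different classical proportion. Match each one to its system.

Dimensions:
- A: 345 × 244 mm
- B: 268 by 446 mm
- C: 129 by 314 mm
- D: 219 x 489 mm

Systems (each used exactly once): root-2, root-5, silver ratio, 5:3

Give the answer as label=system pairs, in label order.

A = 345/244 ≈ 1.414 → root-2 (1.414)
B = 446/268 ≈ 1.664 → 5:3 (1.667)
C = 314/129 ≈ 2.434 → silver ratio (2.414)
D = 489/219 ≈ 2.233 → root-5 (2.236)

A=root-2, B=5:3, C=silver ratio, D=root-5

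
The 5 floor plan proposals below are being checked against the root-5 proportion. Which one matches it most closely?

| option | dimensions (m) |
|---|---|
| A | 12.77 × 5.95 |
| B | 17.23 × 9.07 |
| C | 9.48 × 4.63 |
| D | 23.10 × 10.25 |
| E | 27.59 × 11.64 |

D

Target root-5 ≈ 2.236.
A: 2.146 (Δ0.090)  B: 1.900 (Δ0.336)  C: 2.048 (Δ0.188)  D: 2.254 (Δ0.018)  E: 2.370 (Δ0.134)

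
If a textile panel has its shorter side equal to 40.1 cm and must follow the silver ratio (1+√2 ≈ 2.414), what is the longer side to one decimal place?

96.8 cm

silver ratio ≈ 2.41421.
Longer side = 40.1 × 2.41421 ≈ 96.810 → 96.8 cm.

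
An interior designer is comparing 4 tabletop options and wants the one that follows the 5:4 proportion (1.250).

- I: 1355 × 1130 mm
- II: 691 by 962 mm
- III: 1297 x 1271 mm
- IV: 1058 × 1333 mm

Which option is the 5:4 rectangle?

Target 5:4 ≈ 1.250.
I: 1.199 (Δ0.051)  II: 1.392 (Δ0.142)  III: 1.020 (Δ0.230)  IV: 1.260 (Δ0.010)

IV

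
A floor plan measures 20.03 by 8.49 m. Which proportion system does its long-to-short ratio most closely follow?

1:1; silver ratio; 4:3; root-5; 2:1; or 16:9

silver ratio

20.03/8.49 ≈ 2.359. Nearest candidates are silver ratio (2.414, off by 0.055) and root-5 (2.236, off by 0.123).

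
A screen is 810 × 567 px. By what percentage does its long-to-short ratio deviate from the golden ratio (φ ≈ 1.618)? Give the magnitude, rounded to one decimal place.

Ratio = 810 / 567 ≈ 1.4286.
Ideal golden ratio ≈ 1.6180. |1.4286 − 1.6180| / 1.6180 ≈ 11.71% → 11.7%.

11.7%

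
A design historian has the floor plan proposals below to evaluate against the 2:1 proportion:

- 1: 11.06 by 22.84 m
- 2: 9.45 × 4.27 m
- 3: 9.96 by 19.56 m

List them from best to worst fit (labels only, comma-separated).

3, 1, 2

1: 22.84/11.06 ≈ 2.065 → |2.065 − 2.000| = 0.065
2: 9.45/4.27 ≈ 2.213 → |2.213 − 2.000| = 0.213
3: 19.56/9.96 ≈ 1.964 → |1.964 − 2.000| = 0.036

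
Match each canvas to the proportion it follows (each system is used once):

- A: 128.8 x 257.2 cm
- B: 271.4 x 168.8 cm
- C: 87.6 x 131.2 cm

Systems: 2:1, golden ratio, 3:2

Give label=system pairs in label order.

A=2:1, B=golden ratio, C=3:2

A = 257.2/128.8 ≈ 1.997 → 2:1 (2.000)
B = 271.4/168.8 ≈ 1.608 → golden ratio (1.618)
C = 131.2/87.6 ≈ 1.498 → 3:2 (1.500)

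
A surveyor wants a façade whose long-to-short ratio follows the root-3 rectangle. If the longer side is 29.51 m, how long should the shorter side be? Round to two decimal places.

17.04 m

root-3 ≈ 1.73205.
Shorter side = 29.51 ÷ 1.73205 ≈ 17.0376 → 17.04 m.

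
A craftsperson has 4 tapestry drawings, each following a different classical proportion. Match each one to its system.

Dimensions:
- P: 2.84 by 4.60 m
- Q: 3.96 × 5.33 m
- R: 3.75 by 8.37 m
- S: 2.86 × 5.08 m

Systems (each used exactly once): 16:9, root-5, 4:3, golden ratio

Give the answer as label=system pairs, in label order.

P=golden ratio, Q=4:3, R=root-5, S=16:9

P = 4.60/2.84 ≈ 1.620 → golden ratio (1.618)
Q = 5.33/3.96 ≈ 1.346 → 4:3 (1.333)
R = 8.37/3.75 ≈ 2.232 → root-5 (2.236)
S = 5.08/2.86 ≈ 1.776 → 16:9 (1.778)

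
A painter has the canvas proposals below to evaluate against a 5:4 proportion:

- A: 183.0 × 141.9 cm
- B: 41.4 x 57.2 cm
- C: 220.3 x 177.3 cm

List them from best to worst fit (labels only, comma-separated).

C, A, B

Ratios: A = 183.0 / 141.9 ≈ 1.290; B = 57.2 / 41.4 ≈ 1.382; C = 220.3 / 177.3 ≈ 1.243.
|Δ from 1.250|: A 0.040; B 0.132; C 0.007.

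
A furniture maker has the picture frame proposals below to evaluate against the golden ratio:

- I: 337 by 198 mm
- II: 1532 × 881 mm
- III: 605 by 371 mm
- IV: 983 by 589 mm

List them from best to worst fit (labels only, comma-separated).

I: 337/198 ≈ 1.702 → |1.702 − 1.618| = 0.084
II: 1532/881 ≈ 1.739 → |1.739 − 1.618| = 0.121
III: 605/371 ≈ 1.631 → |1.631 − 1.618| = 0.013
IV: 983/589 ≈ 1.669 → |1.669 − 1.618| = 0.051

III, IV, I, II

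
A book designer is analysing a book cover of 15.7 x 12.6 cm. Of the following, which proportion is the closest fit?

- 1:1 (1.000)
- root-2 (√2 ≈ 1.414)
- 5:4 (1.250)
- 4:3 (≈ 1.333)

Ratio = 15.7 / 12.6 ≈ 1.246.
Distances: 1:1 1.000 (Δ 0.246); root-2 1.414 (Δ 0.168); 5:4 1.250 (Δ 0.004); 4:3 1.333 (Δ 0.087).

5:4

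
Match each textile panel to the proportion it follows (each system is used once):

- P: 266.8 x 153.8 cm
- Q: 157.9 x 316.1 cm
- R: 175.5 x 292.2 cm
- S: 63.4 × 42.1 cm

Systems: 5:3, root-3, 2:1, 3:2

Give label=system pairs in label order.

Ratios: P ≈ 1.735; Q ≈ 2.002; R ≈ 1.665; S ≈ 1.506.
Targets: 5:3 ≈ 1.667; root-3 ≈ 1.732; 2:1 ≈ 2.000; 3:2 ≈ 1.500.

P=root-3, Q=2:1, R=5:3, S=3:2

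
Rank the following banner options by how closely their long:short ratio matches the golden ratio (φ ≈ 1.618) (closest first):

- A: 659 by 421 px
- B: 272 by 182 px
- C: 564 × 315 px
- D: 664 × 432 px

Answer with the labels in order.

Ratios: A = 659 / 421 ≈ 1.565; B = 272 / 182 ≈ 1.495; C = 564 / 315 ≈ 1.790; D = 664 / 432 ≈ 1.537.
|Δ from 1.618|: A 0.053; B 0.123; C 0.172; D 0.081.

A, D, B, C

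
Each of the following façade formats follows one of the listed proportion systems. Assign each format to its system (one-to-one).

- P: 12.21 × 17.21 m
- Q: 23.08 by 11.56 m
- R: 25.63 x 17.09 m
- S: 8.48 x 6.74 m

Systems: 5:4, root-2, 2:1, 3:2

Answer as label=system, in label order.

P=root-2, Q=2:1, R=3:2, S=5:4

Ratios: P ≈ 1.410; Q ≈ 1.997; R ≈ 1.500; S ≈ 1.258.
Targets: 5:4 ≈ 1.250; root-2 ≈ 1.414; 2:1 ≈ 2.000; 3:2 ≈ 1.500.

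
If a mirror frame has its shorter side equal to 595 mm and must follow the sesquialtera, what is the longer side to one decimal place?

3:2 = 1.50000.
Longer side = 595 × 1.50000 ≈ 892.500 → 892.5 mm.

892.5 mm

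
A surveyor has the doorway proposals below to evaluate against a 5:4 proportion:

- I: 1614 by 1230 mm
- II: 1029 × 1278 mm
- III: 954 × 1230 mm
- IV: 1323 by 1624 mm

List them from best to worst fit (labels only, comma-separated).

Ratios: I = 1614 / 1230 ≈ 1.312; II = 1278 / 1029 ≈ 1.242; III = 1230 / 954 ≈ 1.289; IV = 1624 / 1323 ≈ 1.228.
|Δ from 1.250|: I 0.062; II 0.008; III 0.039; IV 0.022.

II, IV, III, I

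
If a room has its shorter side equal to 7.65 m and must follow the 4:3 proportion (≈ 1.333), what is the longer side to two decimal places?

4:3 ≈ 1.33333.
Longer side = 7.65 × 1.33333 ≈ 10.2000 → 10.20 m.

10.20 m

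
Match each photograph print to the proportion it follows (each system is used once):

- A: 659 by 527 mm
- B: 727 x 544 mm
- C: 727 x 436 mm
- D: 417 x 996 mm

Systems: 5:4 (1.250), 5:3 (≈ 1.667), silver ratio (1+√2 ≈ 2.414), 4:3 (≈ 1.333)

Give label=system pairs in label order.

Ratios: A ≈ 1.250; B ≈ 1.336; C ≈ 1.667; D ≈ 2.388.
Targets: 5:4 ≈ 1.250; 5:3 ≈ 1.667; silver ratio ≈ 2.414; 4:3 ≈ 1.333.

A=5:4, B=4:3, C=5:3, D=silver ratio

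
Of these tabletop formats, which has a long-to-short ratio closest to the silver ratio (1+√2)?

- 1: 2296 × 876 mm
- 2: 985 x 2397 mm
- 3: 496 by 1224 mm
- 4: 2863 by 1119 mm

Ratios (long/short): 1 ≈ 2.621; 2 ≈ 2.434; 3 ≈ 2.468; 4 ≈ 2.559.
silver ratio ≈ 2.414; option 2 is nearest (Δ 0.020).

2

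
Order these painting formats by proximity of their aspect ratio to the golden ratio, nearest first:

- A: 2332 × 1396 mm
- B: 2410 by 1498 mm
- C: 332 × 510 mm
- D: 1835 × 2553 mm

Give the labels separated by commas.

B, A, C, D

Ratios: A = 2332 / 1396 ≈ 1.670; B = 2410 / 1498 ≈ 1.609; C = 510 / 332 ≈ 1.536; D = 2553 / 1835 ≈ 1.391.
|Δ from 1.618|: A 0.052; B 0.009; C 0.082; D 0.227.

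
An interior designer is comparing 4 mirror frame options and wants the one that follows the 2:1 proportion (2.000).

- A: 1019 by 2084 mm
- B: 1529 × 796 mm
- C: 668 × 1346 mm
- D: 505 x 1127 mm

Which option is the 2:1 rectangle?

Ratios (long/short): A ≈ 2.045; B ≈ 1.921; C ≈ 2.015; D ≈ 2.232.
2:1 ≈ 2.000; option C is nearest (Δ 0.015).

C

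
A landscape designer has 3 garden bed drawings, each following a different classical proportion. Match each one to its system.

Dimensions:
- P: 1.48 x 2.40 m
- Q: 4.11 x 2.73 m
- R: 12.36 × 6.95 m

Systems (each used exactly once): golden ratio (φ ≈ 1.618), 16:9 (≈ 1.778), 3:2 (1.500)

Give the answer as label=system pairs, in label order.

P=golden ratio, Q=3:2, R=16:9

Ratios: P ≈ 1.622; Q ≈ 1.505; R ≈ 1.778.
Targets: golden ratio ≈ 1.618; 16:9 ≈ 1.778; 3:2 ≈ 1.500.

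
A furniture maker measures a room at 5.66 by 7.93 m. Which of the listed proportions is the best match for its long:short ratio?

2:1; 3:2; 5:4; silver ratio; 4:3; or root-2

root-2

Ratio = 7.93 / 5.66 ≈ 1.401.
Distances: 2:1 2.000 (Δ 0.599); 3:2 1.500 (Δ 0.099); 5:4 1.250 (Δ 0.151); silver ratio 2.414 (Δ 1.013); 4:3 1.333 (Δ 0.068); root-2 1.414 (Δ 0.013).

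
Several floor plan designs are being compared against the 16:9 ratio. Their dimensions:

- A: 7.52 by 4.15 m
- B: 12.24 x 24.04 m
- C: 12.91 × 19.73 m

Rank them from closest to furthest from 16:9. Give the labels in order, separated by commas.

Ratios: A = 7.52 / 4.15 ≈ 1.812; B = 24.04 / 12.24 ≈ 1.964; C = 19.73 / 12.91 ≈ 1.528.
|Δ from 1.778|: A 0.034; B 0.186; C 0.250.

A, B, C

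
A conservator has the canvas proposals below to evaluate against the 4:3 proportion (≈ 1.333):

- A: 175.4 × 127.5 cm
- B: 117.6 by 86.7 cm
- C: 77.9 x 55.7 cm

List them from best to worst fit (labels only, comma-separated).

B, A, C

Ratios: A = 175.4 / 127.5 ≈ 1.376; B = 117.6 / 86.7 ≈ 1.356; C = 77.9 / 55.7 ≈ 1.399.
|Δ from 1.333|: A 0.043; B 0.023; C 0.066.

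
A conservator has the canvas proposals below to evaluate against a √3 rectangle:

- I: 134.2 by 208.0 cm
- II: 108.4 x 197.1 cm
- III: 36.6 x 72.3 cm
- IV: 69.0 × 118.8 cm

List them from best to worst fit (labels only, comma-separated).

IV, II, I, III

I: 208.0/134.2 ≈ 1.550 → |1.550 − 1.732| = 0.182
II: 197.1/108.4 ≈ 1.818 → |1.818 − 1.732| = 0.086
III: 72.3/36.6 ≈ 1.975 → |1.975 − 1.732| = 0.243
IV: 118.8/69.0 ≈ 1.722 → |1.722 − 1.732| = 0.010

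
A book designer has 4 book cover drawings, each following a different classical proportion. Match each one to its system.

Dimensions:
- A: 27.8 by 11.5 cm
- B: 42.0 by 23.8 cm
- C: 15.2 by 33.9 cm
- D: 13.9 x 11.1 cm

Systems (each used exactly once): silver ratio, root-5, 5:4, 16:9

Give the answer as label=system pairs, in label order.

A = 27.8/11.5 ≈ 2.417 → silver ratio (2.414)
B = 42.0/23.8 ≈ 1.765 → 16:9 (1.778)
C = 33.9/15.2 ≈ 2.230 → root-5 (2.236)
D = 13.9/11.1 ≈ 1.252 → 5:4 (1.250)

A=silver ratio, B=16:9, C=root-5, D=5:4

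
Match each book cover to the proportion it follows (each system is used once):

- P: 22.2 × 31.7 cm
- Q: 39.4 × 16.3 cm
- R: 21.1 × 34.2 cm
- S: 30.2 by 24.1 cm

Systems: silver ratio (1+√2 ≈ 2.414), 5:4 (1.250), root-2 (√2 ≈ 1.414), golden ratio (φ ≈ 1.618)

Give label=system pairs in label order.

P = 31.7/22.2 ≈ 1.428 → root-2 (1.414)
Q = 39.4/16.3 ≈ 2.417 → silver ratio (2.414)
R = 34.2/21.1 ≈ 1.621 → golden ratio (1.618)
S = 30.2/24.1 ≈ 1.253 → 5:4 (1.250)

P=root-2, Q=silver ratio, R=golden ratio, S=5:4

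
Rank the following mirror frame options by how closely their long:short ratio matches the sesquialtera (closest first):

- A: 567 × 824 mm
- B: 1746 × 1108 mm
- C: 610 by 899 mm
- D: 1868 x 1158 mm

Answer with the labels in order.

Ratios: A = 824 / 567 ≈ 1.453; B = 1746 / 1108 ≈ 1.576; C = 899 / 610 ≈ 1.474; D = 1868 / 1158 ≈ 1.613.
|Δ from 1.500|: A 0.047; B 0.076; C 0.026; D 0.113.

C, A, B, D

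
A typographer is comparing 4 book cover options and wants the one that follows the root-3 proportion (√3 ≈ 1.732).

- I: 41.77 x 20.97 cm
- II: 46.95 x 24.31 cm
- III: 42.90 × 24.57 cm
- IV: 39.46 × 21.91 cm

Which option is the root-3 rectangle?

III

Ratios (long/short): I ≈ 1.992; II ≈ 1.931; III ≈ 1.746; IV ≈ 1.801.
root-3 ≈ 1.732; option III is nearest (Δ 0.014).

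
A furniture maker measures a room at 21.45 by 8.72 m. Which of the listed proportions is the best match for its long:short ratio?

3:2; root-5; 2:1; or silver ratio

silver ratio

Ratio = 21.45 / 8.72 ≈ 2.460.
Distances: 3:2 1.500 (Δ 0.960); root-5 2.236 (Δ 0.224); 2:1 2.000 (Δ 0.460); silver ratio 2.414 (Δ 0.046).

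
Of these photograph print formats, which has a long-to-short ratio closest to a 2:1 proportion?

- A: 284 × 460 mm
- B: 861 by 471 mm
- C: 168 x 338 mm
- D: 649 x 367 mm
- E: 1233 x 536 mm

C

Ratios (long/short): A ≈ 1.620; B ≈ 1.828; C ≈ 2.012; D ≈ 1.768; E ≈ 2.300.
2:1 ≈ 2.000; option C is nearest (Δ 0.012).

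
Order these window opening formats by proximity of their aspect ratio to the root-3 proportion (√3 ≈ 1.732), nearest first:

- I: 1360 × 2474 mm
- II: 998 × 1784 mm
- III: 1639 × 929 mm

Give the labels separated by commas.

III, II, I

Ratios: I = 2474 / 1360 ≈ 1.819; II = 1784 / 998 ≈ 1.788; III = 1639 / 929 ≈ 1.764.
|Δ from 1.732|: I 0.087; II 0.056; III 0.032.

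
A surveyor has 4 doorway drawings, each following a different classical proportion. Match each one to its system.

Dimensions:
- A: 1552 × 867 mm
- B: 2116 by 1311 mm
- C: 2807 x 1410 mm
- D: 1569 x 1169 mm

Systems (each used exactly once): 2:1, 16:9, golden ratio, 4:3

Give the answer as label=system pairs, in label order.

A = 1552/867 ≈ 1.790 → 16:9 (1.778)
B = 2116/1311 ≈ 1.614 → golden ratio (1.618)
C = 2807/1410 ≈ 1.991 → 2:1 (2.000)
D = 1569/1169 ≈ 1.342 → 4:3 (1.333)

A=16:9, B=golden ratio, C=2:1, D=4:3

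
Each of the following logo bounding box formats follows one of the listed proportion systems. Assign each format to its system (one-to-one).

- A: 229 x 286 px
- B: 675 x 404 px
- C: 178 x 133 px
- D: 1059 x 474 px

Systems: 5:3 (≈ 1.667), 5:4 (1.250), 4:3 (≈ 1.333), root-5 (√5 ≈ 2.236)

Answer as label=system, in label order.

Ratios: A ≈ 1.249; B ≈ 1.671; C ≈ 1.338; D ≈ 2.234.
Targets: 5:3 ≈ 1.667; 5:4 ≈ 1.250; 4:3 ≈ 1.333; root-5 ≈ 2.236.

A=5:4, B=5:3, C=4:3, D=root-5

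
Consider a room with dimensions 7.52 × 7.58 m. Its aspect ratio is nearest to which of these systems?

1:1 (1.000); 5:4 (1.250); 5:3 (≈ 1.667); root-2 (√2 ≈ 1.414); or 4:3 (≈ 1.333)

1:1

7.58/7.52 ≈ 1.008. Nearest candidates are 1:1 (1.000, off by 0.008) and 5:4 (1.250, off by 0.242).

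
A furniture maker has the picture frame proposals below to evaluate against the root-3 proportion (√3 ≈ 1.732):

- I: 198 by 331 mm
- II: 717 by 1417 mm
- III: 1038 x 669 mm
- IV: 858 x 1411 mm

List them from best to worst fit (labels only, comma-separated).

I, IV, III, II

Ratios: I = 331 / 198 ≈ 1.672; II = 1417 / 717 ≈ 1.976; III = 1038 / 669 ≈ 1.552; IV = 1411 / 858 ≈ 1.645.
|Δ from 1.732|: I 0.060; II 0.244; III 0.180; IV 0.087.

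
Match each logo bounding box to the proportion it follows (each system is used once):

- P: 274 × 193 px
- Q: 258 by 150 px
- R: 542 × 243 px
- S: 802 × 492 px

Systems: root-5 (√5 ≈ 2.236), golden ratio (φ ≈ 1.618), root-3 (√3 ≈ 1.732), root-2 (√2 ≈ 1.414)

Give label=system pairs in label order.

Ratios: P ≈ 1.420; Q ≈ 1.720; R ≈ 2.230; S ≈ 1.630.
Targets: root-5 ≈ 2.236; golden ratio ≈ 1.618; root-3 ≈ 1.732; root-2 ≈ 1.414.

P=root-2, Q=root-3, R=root-5, S=golden ratio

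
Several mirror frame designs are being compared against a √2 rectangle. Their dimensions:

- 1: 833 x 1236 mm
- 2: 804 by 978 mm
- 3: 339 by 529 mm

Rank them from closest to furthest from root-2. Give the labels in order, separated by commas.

1, 3, 2

1: 1236/833 ≈ 1.484 → |1.484 − 1.414| = 0.070
2: 978/804 ≈ 1.216 → |1.216 − 1.414| = 0.198
3: 529/339 ≈ 1.560 → |1.560 − 1.414| = 0.146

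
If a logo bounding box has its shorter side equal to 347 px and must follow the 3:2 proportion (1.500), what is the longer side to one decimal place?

3:2 = 1.50000.
Longer side = 347 × 1.50000 ≈ 520.500 → 520.5 px.

520.5 px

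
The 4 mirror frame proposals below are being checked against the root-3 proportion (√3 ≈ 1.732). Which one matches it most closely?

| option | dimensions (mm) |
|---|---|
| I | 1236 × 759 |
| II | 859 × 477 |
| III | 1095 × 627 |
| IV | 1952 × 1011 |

III

Target root-3 ≈ 1.732.
I: 1.628 (Δ0.104)  II: 1.801 (Δ0.069)  III: 1.746 (Δ0.014)  IV: 1.931 (Δ0.199)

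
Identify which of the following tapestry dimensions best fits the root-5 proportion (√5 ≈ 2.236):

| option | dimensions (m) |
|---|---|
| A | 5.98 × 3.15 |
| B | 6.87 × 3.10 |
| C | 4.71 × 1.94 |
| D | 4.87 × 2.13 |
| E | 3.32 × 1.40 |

B

Ratios (long/short): A ≈ 1.898; B ≈ 2.216; C ≈ 2.428; D ≈ 2.286; E ≈ 2.371.
root-5 ≈ 2.236; option B is nearest (Δ 0.020).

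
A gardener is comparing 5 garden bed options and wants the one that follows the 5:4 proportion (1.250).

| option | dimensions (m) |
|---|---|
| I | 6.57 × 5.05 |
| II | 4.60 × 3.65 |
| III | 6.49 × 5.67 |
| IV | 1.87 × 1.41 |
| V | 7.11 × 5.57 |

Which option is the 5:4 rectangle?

Ratios (long/short): I ≈ 1.301; II ≈ 1.260; III ≈ 1.145; IV ≈ 1.326; V ≈ 1.276.
5:4 ≈ 1.250; option II is nearest (Δ 0.010).

II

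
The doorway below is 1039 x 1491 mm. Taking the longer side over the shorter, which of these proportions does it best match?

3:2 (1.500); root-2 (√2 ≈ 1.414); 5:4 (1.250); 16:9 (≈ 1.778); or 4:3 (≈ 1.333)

1491/1039 ≈ 1.435. Nearest candidates are root-2 (1.414, off by 0.021) and 3:2 (1.500, off by 0.065).

root-2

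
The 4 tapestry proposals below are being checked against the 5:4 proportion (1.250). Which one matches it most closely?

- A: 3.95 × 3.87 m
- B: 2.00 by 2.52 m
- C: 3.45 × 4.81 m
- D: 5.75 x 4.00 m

Target 5:4 ≈ 1.250.
A: 1.021 (Δ0.229)  B: 1.260 (Δ0.010)  C: 1.394 (Δ0.144)  D: 1.438 (Δ0.188)

B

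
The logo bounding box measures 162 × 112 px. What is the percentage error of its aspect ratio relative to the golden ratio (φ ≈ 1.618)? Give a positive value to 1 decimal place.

Ratio = 162 / 112 ≈ 1.4464.
Ideal golden ratio ≈ 1.6180. |1.4464 − 1.6180| / 1.6180 ≈ 10.61% → 10.6%.

10.6%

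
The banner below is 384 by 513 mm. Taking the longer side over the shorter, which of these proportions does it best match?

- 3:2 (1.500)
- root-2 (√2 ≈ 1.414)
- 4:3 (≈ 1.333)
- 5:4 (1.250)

4:3

Ratio = 513 / 384 ≈ 1.336.
Distances: 3:2 1.500 (Δ 0.164); root-2 1.414 (Δ 0.078); 4:3 1.333 (Δ 0.003); 5:4 1.250 (Δ 0.086).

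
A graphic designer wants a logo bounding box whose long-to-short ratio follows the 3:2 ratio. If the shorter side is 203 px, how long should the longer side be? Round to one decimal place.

3:2 = 1.50000.
Longer side = 203 × 1.50000 ≈ 304.500 → 304.5 px.

304.5 px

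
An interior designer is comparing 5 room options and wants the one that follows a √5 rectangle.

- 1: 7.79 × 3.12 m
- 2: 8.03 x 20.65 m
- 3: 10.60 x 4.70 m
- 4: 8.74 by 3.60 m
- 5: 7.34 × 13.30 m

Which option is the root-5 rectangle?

3

Target root-5 ≈ 2.236.
1: 2.497 (Δ0.261)  2: 2.572 (Δ0.336)  3: 2.255 (Δ0.019)  4: 2.428 (Δ0.192)  5: 1.812 (Δ0.424)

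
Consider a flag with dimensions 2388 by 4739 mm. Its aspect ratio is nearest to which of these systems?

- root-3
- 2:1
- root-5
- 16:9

Ratio = 4739 / 2388 ≈ 1.985.
Distances: root-3 1.732 (Δ 0.253); 2:1 2.000 (Δ 0.015); root-5 2.236 (Δ 0.251); 16:9 1.778 (Δ 0.207).

2:1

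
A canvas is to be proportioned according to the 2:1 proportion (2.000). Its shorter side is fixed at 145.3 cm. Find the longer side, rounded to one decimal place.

290.6 cm

2:1 = 2.00000.
Longer side = 145.3 × 2.00000 ≈ 290.600 → 290.6 cm.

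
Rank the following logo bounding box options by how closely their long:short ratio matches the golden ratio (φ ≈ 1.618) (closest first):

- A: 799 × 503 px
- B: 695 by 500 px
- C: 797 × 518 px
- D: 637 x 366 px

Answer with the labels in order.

Ratios: A = 799 / 503 ≈ 1.588; B = 695 / 500 ≈ 1.390; C = 797 / 518 ≈ 1.539; D = 637 / 366 ≈ 1.740.
|Δ from 1.618|: A 0.030; B 0.228; C 0.079; D 0.122.

A, C, D, B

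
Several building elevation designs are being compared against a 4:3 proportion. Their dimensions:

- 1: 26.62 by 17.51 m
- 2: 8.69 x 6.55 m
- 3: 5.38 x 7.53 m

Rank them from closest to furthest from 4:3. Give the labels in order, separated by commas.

2, 3, 1

1: 26.62/17.51 ≈ 1.520 → |1.520 − 1.333| = 0.187
2: 8.69/6.55 ≈ 1.327 → |1.327 − 1.333| = 0.006
3: 7.53/5.38 ≈ 1.400 → |1.400 − 1.333| = 0.067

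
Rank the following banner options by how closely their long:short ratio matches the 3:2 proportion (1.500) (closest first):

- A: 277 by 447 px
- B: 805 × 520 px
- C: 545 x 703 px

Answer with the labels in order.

B, A, C

A: 447/277 ≈ 1.614 → |1.614 − 1.500| = 0.114
B: 805/520 ≈ 1.548 → |1.548 − 1.500| = 0.048
C: 703/545 ≈ 1.290 → |1.290 − 1.500| = 0.210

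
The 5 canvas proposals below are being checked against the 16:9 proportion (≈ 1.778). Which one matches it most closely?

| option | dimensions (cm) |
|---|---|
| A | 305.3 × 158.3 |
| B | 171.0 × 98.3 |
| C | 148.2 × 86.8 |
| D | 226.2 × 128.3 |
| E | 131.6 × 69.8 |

Ratios (long/short): A ≈ 1.929; B ≈ 1.740; C ≈ 1.707; D ≈ 1.763; E ≈ 1.885.
16:9 ≈ 1.778; option D is nearest (Δ 0.015).

D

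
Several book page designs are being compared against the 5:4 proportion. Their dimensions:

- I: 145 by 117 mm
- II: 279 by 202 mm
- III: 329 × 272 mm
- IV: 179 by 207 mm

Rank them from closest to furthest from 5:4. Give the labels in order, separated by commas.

I, III, IV, II

I: 145/117 ≈ 1.239 → |1.239 − 1.250| = 0.011
II: 279/202 ≈ 1.381 → |1.381 − 1.250| = 0.131
III: 329/272 ≈ 1.210 → |1.210 − 1.250| = 0.040
IV: 207/179 ≈ 1.156 → |1.156 − 1.250| = 0.094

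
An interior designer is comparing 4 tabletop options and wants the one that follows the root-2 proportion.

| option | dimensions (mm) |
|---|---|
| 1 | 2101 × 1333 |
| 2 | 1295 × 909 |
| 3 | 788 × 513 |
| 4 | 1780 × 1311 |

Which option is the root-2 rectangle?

Target root-2 ≈ 1.414.
1: 1.576 (Δ0.162)  2: 1.425 (Δ0.011)  3: 1.536 (Δ0.122)  4: 1.358 (Δ0.056)

2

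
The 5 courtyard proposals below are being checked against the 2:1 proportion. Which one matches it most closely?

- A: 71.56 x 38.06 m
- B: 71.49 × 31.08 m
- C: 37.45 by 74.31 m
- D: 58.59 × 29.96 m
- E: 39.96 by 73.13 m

Target 2:1 ≈ 2.000.
A: 1.880 (Δ0.120)  B: 2.300 (Δ0.300)  C: 1.984 (Δ0.016)  D: 1.956 (Δ0.044)  E: 1.830 (Δ0.170)

C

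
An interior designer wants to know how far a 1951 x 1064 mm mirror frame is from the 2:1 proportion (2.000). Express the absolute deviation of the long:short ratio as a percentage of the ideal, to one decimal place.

Ratio = 1951 / 1064 ≈ 1.8336.
Ideal 2:1 = 2.0000. |1.8336 − 2.0000| / 2.0000 ≈ 8.32% → 8.3%.

8.3%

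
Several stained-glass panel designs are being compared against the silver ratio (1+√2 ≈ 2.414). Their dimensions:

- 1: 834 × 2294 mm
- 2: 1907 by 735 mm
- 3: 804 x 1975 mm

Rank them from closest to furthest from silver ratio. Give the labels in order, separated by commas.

Ratios: 1 = 2294 / 834 ≈ 2.751; 2 = 1907 / 735 ≈ 2.595; 3 = 1975 / 804 ≈ 2.456.
|Δ from 2.414|: 1 0.337; 2 0.181; 3 0.042.

3, 2, 1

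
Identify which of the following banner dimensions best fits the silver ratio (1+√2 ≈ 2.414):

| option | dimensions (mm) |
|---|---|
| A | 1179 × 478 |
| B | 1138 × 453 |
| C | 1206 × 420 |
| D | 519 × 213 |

Target silver ratio ≈ 2.414.
A: 2.467 (Δ0.053)  B: 2.512 (Δ0.098)  C: 2.871 (Δ0.457)  D: 2.437 (Δ0.023)

D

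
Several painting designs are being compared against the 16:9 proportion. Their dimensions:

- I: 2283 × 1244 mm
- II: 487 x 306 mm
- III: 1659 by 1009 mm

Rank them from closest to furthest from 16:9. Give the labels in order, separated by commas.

I: 2283/1244 ≈ 1.835 → |1.835 − 1.778| = 0.057
II: 487/306 ≈ 1.592 → |1.592 − 1.778| = 0.186
III: 1659/1009 ≈ 1.644 → |1.644 − 1.778| = 0.134

I, III, II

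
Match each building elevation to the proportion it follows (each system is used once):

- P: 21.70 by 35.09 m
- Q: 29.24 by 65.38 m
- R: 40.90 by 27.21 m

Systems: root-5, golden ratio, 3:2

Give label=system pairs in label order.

P=golden ratio, Q=root-5, R=3:2

Ratios: P ≈ 1.617; Q ≈ 2.236; R ≈ 1.503.
Targets: root-5 ≈ 2.236; golden ratio ≈ 1.618; 3:2 ≈ 1.500.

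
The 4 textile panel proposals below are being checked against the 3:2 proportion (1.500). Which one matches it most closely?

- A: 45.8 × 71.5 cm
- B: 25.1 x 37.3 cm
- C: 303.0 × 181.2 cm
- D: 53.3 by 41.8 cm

B

Target 3:2 ≈ 1.500.
A: 1.561 (Δ0.061)  B: 1.486 (Δ0.014)  C: 1.672 (Δ0.172)  D: 1.275 (Δ0.225)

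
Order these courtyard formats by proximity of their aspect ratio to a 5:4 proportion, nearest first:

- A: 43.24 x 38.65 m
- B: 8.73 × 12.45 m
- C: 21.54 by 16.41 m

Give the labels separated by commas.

A: 43.24/38.65 ≈ 1.119 → |1.119 − 1.250| = 0.131
B: 12.45/8.73 ≈ 1.426 → |1.426 − 1.250| = 0.176
C: 21.54/16.41 ≈ 1.313 → |1.313 − 1.250| = 0.063

C, A, B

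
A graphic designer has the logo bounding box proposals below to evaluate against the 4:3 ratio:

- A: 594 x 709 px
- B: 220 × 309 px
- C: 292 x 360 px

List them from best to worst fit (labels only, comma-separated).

B, C, A

Ratios: A = 709 / 594 ≈ 1.194; B = 309 / 220 ≈ 1.405; C = 360 / 292 ≈ 1.233.
|Δ from 1.333|: A 0.139; B 0.072; C 0.100.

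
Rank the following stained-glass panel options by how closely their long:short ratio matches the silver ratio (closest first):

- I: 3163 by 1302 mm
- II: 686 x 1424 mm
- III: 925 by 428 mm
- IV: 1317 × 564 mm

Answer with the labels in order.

I: 3163/1302 ≈ 2.429 → |2.429 − 2.414| = 0.015
II: 1424/686 ≈ 2.076 → |2.076 − 2.414| = 0.338
III: 925/428 ≈ 2.161 → |2.161 − 2.414| = 0.253
IV: 1317/564 ≈ 2.335 → |2.335 − 2.414| = 0.079

I, IV, III, II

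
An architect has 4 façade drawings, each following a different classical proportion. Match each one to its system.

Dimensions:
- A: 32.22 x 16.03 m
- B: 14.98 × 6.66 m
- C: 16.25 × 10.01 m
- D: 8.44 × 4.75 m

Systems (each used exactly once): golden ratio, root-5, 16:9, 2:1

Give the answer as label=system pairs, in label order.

A=2:1, B=root-5, C=golden ratio, D=16:9

Ratios: A ≈ 2.010; B ≈ 2.249; C ≈ 1.623; D ≈ 1.777.
Targets: golden ratio ≈ 1.618; root-5 ≈ 2.236; 16:9 ≈ 1.778; 2:1 ≈ 2.000.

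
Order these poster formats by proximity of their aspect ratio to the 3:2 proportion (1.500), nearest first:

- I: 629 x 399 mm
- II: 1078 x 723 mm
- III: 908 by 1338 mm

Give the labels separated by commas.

I: 629/399 ≈ 1.576 → |1.576 − 1.500| = 0.076
II: 1078/723 ≈ 1.491 → |1.491 − 1.500| = 0.009
III: 1338/908 ≈ 1.474 → |1.474 − 1.500| = 0.026

II, III, I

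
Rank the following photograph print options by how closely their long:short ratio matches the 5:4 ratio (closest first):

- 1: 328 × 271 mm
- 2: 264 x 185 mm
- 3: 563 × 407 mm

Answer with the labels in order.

1: 328/271 ≈ 1.210 → |1.210 − 1.250| = 0.040
2: 264/185 ≈ 1.427 → |1.427 − 1.250| = 0.177
3: 563/407 ≈ 1.383 → |1.383 − 1.250| = 0.133

1, 3, 2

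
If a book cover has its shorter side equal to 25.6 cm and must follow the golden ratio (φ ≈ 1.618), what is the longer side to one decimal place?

golden ratio ≈ 1.61803.
Longer side = 25.6 × 1.61803 ≈ 41.422 → 41.4 cm.

41.4 cm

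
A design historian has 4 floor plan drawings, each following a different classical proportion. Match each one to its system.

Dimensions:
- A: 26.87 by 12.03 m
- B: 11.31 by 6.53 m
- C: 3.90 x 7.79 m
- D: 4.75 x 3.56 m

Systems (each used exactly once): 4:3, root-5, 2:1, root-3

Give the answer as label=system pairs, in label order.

A=root-5, B=root-3, C=2:1, D=4:3

A = 26.87/12.03 ≈ 2.234 → root-5 (2.236)
B = 11.31/6.53 ≈ 1.732 → root-3 (1.732)
C = 7.79/3.90 ≈ 1.997 → 2:1 (2.000)
D = 4.75/3.56 ≈ 1.334 → 4:3 (1.333)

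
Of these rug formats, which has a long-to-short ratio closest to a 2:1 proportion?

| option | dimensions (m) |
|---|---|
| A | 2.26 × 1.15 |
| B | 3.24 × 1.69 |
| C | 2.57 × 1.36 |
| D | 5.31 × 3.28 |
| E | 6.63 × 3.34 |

Ratios (long/short): A ≈ 1.965; B ≈ 1.917; C ≈ 1.890; D ≈ 1.619; E ≈ 1.985.
2:1 ≈ 2.000; option E is nearest (Δ 0.015).

E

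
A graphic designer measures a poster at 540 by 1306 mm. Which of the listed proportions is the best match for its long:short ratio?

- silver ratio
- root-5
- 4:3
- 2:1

silver ratio

Ratio = 1306 / 540 ≈ 2.419.
Distances: silver ratio 2.414 (Δ 0.005); root-5 2.236 (Δ 0.183); 4:3 1.333 (Δ 1.086); 2:1 2.000 (Δ 0.419).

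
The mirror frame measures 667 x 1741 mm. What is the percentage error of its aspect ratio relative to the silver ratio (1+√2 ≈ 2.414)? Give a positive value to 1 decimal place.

Ratio = 1741 / 667 ≈ 2.6102.
Ideal silver ratio ≈ 2.4142. |2.6102 − 2.4142| / 2.4142 ≈ 8.12% → 8.1%.

8.1%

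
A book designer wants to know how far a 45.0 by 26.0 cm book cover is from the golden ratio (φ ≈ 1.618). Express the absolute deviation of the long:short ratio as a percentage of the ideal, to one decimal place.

7.0%

Ratio = 45.0 / 26.0 ≈ 1.7308.
Ideal golden ratio ≈ 1.6180. |1.7308 − 1.6180| / 1.6180 ≈ 6.97% → 7.0%.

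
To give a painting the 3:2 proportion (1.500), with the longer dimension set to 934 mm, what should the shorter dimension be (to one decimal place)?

622.7 mm

3:2 = 1.50000.
Shorter side = 934 ÷ 1.50000 ≈ 622.667 → 622.7 mm.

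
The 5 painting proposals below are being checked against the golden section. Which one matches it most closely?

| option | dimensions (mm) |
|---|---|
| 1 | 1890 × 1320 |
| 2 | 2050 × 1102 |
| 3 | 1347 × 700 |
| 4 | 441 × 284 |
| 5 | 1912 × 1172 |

Target golden ratio ≈ 1.618.
1: 1.432 (Δ0.186)  2: 1.860 (Δ0.242)  3: 1.924 (Δ0.306)  4: 1.553 (Δ0.065)  5: 1.631 (Δ0.013)

5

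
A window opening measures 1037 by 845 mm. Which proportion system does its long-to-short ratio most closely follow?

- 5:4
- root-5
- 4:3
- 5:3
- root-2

5:4

1037/845 ≈ 1.227. Nearest candidates are 5:4 (1.250, off by 0.023) and 4:3 (1.333, off by 0.106).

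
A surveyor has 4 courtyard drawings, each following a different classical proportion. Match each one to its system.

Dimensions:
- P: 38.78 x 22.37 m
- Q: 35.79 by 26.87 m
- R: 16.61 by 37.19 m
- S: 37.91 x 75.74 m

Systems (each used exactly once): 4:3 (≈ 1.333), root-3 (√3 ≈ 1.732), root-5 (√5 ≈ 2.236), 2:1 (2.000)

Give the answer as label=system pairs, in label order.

Ratios: P ≈ 1.734; Q ≈ 1.332; R ≈ 2.239; S ≈ 1.998.
Targets: 4:3 ≈ 1.333; root-3 ≈ 1.732; root-5 ≈ 2.236; 2:1 ≈ 2.000.

P=root-3, Q=4:3, R=root-5, S=2:1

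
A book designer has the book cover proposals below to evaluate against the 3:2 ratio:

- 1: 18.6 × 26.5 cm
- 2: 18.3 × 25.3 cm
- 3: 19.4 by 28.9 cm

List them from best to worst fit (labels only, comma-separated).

3, 1, 2

Ratios: 1 = 26.5 / 18.6 ≈ 1.425; 2 = 25.3 / 18.3 ≈ 1.383; 3 = 28.9 / 19.4 ≈ 1.490.
|Δ from 1.500|: 1 0.075; 2 0.117; 3 0.010.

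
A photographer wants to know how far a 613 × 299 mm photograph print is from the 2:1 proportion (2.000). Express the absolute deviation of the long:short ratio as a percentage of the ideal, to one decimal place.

2.5%

Ratio = 613 / 299 ≈ 2.0502.
Ideal 2:1 = 2.0000. |2.0502 − 2.0000| / 2.0000 ≈ 2.51% → 2.5%.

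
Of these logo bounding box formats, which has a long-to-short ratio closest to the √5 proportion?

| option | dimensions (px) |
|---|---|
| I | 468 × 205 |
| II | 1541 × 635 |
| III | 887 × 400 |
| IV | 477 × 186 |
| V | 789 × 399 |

Ratios (long/short): I ≈ 2.283; II ≈ 2.427; III ≈ 2.217; IV ≈ 2.565; V ≈ 1.977.
root-5 ≈ 2.236; option III is nearest (Δ 0.019).

III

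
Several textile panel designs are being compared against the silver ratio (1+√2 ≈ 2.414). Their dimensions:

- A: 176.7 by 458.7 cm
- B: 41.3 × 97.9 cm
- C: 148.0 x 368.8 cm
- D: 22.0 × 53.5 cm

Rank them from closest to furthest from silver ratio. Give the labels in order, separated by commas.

D, B, C, A

A: 458.7/176.7 ≈ 2.596 → |2.596 − 2.414| = 0.182
B: 97.9/41.3 ≈ 2.370 → |2.370 − 2.414| = 0.044
C: 368.8/148.0 ≈ 2.492 → |2.492 − 2.414| = 0.078
D: 53.5/22.0 ≈ 2.432 → |2.432 − 2.414| = 0.018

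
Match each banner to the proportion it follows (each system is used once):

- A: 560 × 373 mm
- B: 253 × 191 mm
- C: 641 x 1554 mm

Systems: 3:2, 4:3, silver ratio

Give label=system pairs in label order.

A=3:2, B=4:3, C=silver ratio

A = 560/373 ≈ 1.501 → 3:2 (1.500)
B = 253/191 ≈ 1.325 → 4:3 (1.333)
C = 1554/641 ≈ 2.424 → silver ratio (2.414)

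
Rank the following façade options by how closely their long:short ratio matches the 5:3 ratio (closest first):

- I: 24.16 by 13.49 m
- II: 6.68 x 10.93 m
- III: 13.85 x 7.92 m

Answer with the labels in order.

Ratios: I = 24.16 / 13.49 ≈ 1.791; II = 10.93 / 6.68 ≈ 1.636; III = 13.85 / 7.92 ≈ 1.749.
|Δ from 1.667|: I 0.124; II 0.031; III 0.082.

II, III, I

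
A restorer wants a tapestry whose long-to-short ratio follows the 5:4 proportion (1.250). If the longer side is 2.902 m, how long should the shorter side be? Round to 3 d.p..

5:4 = 1.25000.
Shorter side = 2.902 ÷ 1.25000 ≈ 2.32160 → 2.322 m.

2.322 m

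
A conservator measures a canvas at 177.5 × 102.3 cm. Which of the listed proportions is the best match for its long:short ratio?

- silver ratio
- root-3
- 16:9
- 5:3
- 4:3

177.5/102.3 ≈ 1.735. Nearest candidates are root-3 (1.732, off by 0.003) and 16:9 (1.778, off by 0.043).

root-3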